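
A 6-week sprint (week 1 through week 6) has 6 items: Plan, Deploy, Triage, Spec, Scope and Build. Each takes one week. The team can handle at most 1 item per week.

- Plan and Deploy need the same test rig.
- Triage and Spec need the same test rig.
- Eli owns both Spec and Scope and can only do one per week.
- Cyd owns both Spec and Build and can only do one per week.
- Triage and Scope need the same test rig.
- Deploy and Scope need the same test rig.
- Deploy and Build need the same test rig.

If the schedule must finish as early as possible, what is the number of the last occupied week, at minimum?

6

With at most 1 per week and 6 work items, at least 6 weeks are needed.
6 works (last occupied week: week 6): for example Spec=week 4; Plan=week 1; Scope=week 5; Build=week 6; Deploy=week 2; Triage=week 3.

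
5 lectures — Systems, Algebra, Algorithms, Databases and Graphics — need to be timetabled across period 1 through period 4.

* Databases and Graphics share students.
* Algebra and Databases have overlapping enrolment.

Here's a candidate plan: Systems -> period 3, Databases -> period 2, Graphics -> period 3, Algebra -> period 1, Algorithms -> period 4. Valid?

Yes, all constraints hold

Databases and Graphics share students — holds.
Algebra and Databases have overlapping enrolment — holds.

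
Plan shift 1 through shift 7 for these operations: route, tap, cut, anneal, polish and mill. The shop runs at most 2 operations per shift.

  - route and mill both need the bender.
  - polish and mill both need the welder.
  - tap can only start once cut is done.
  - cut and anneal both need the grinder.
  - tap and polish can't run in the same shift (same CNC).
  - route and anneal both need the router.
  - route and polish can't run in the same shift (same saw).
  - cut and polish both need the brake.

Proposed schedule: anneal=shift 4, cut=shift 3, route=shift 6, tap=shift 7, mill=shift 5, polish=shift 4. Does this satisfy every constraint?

Yes

route and anneal both need the router — holds.
route and mill both need the bender — holds.
tap can only start once cut is done — holds.
The shop runs at most 2 operations per shift — holds.
route and polish can't run in the same shift (same saw) — holds.
cut and anneal both need the grinder — holds.
tap and polish can't run in the same shift (same CNC) — holds.
cut and polish both need the brake — holds.
polish and mill both need the welder — holds.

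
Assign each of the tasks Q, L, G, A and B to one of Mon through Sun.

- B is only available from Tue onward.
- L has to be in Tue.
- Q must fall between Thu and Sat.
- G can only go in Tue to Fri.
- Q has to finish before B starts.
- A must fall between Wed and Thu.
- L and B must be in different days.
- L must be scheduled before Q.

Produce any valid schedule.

Q in Thu; G in Tue; A in Wed; L in Tue; B in Fri

Checking: L(Tue) before Q(Thu); Q(Thu) before B(Fri); L(Tue) != B(Fri); Q=Thu in [Thu,Sat]; A=Wed in [Wed,Thu]; B=Fri in [Tue,Sun]; G=Tue in [Tue,Fri]; L=Tue in [Tue,Tue].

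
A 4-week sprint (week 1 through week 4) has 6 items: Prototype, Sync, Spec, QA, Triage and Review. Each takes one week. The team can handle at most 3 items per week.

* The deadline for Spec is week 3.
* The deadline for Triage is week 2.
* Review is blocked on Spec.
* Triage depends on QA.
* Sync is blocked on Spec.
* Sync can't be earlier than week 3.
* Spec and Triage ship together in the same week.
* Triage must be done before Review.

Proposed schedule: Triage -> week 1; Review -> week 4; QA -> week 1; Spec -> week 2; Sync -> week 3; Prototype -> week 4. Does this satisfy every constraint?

No. Spec and Triage ship together in the same week is not satisfied.

Sync can't be earlier than week 3 — holds.
The deadline for Spec is week 3 — holds.
Review is blocked on Spec — holds.
The deadline for Triage is week 2 — holds.
Triage must be done before Review — holds.
Spec and Triage ship together in the same week — violated.
Sync is blocked on Spec — holds.
Triage depends on QA — violated.
The team can handle at most 3 items per week — holds.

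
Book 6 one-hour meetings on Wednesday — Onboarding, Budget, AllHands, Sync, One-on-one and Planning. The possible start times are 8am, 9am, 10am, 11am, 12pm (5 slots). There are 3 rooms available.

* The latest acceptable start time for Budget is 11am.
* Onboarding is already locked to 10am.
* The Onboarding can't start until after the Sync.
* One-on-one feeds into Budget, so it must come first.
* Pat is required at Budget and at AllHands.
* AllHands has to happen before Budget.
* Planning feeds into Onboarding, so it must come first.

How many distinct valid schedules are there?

Splitting on Budget: it can be 9am (3), 10am (14), 11am (34). Listing each branch's schedules as (Onboarding, AllHands, Sync, One-on-one, Planning):
Budget=9am: (10am,8am,8am,8am,9am) (10am,8am,9am,8am,8am) (10am,8am,9am,8am,9am) — 3.
Budget=10am: (10am,8am,8am,8am,9am) (10am,8am,8am,9am,8am) (10am,8am,8am,9am,9am) (10am,8am,9am,8am,8am) (10am,8am,9am,8am,9am) (10am,8am,9am,9am,8am) (10am,8am,9am,9am,9am) (10am,9am,8am,8am,8am) (10am,9am,8am,8am,9am) (10am,9am,8am,9am,8am) (10am,9am,8am,9am,9am) (10am,9am,9am,8am,8am) (10am,9am,9am,8am,9am) (10am,9am,9am,9am,8am) — 14.
Budget=11am: (10am,8am,8am,8am,9am) (10am,8am,8am,9am,8am) (10am,8am,8am,9am,9am) (10am,8am,8am,10am,8am) (10am,8am,8am,10am,9am) (10am,8am,9am,8am,8am) (10am,8am,9am,8am,9am) (10am,8am,9am,9am,8am) (10am,8am,9am,9am,9am) (10am,8am,9am,10am,8am) (10am,8am,9am,10am,9am) (10am,9am,8am,8am,8am) (10am,9am,8am,8am,9am) (10am,9am,8am,9am,8am) (10am,9am,8am,9am,9am) (10am,9am,8am,10am,8am) (10am,9am,8am,10am,9am) (10am,9am,9am,8am,8am) (10am,9am,9am,8am,9am) (10am,9am,9am,9am,8am) (10am,9am,9am,10am,8am) (10am,9am,9am,10am,9am) (10am,10am,8am,8am,8am) (10am,10am,8am,8am,9am) (10am,10am,8am,9am,8am) (10am,10am,8am,9am,9am) (10am,10am,8am,10am,8am) (10am,10am,8am,10am,9am) (10am,10am,9am,8am,8am) (10am,10am,9am,8am,9am) (10am,10am,9am,9am,8am) (10am,10am,9am,9am,9am) (10am,10am,9am,10am,8am) (10am,10am,9am,10am,9am) — 34.
Summing: 3 + 14 + 34 = 51.

51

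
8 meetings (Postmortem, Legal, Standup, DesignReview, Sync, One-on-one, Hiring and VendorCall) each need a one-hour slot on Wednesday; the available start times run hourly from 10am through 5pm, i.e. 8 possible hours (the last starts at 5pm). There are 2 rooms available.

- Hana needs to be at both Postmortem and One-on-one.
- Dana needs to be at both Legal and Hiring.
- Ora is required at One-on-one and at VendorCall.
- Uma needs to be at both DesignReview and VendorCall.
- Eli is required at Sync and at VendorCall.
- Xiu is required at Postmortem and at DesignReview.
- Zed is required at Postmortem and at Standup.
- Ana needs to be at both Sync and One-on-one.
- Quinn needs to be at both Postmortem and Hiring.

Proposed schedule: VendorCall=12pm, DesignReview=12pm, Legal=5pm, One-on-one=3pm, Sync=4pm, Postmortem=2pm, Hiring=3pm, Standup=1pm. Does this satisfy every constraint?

Eli is required at Sync and at VendorCall — holds.
Uma needs to be at both DesignReview and VendorCall — violated.
Xiu is required at Postmortem and at DesignReview — holds.
Ana needs to be at both Sync and One-on-one — holds.
Zed is required at Postmortem and at Standup — holds.
Quinn needs to be at both Postmortem and Hiring — holds.
Ora is required at One-on-one and at VendorCall — holds.
There are 2 rooms available — holds.
Dana needs to be at both Legal and Hiring — holds.
Hana needs to be at both Postmortem and One-on-one — holds.

No. Uma needs to be at both DesignReview and VendorCall is not satisfied.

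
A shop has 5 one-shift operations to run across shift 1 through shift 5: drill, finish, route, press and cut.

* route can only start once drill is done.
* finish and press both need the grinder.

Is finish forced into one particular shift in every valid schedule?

finish can be shift 1 (e.g. route=shift 2, finish=shift 1, press=shift 2, drill=shift 1, cut=shift 1) or shift 2 (e.g. press -> shift 1; finish -> shift 2; route -> shift 2; cut -> shift 1; drill -> shift 1).

No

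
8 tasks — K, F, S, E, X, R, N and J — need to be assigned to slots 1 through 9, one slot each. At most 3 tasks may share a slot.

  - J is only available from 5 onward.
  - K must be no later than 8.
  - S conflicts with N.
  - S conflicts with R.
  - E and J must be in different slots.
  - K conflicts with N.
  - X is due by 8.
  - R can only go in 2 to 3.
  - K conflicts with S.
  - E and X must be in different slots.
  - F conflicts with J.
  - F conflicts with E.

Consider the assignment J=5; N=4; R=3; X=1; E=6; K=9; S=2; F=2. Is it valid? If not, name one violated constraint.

F conflicts with J — holds.
F conflicts with E — holds.
K conflicts with S — holds.
At most 3 tasks may share a slot — holds.
J is only available from 5 onward — holds.
X is due by 8 — holds.
S conflicts with N — holds.
R can only go in 2 to 3 — holds.
S conflicts with R — holds.
E and J must be in different slots — holds.
K must be no later than 8 — violated.
K conflicts with N — holds.
E and X must be in different slots — holds.

Invalid. K must be no later than 8.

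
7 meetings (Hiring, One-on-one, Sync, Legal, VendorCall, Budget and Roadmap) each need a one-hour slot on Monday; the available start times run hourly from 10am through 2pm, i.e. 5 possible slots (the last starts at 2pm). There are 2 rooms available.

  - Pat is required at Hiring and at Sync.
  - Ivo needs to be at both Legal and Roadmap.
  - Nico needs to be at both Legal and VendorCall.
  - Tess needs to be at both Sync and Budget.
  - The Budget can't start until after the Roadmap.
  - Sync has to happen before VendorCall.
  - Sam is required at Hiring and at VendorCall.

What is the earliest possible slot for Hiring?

Hiring at 10am is achievable: Sync in 11am, One-on-one in 11am, Roadmap in 10am, VendorCall in 12pm, Legal in 1pm, Hiring in 10am, Budget in 12pm.

10am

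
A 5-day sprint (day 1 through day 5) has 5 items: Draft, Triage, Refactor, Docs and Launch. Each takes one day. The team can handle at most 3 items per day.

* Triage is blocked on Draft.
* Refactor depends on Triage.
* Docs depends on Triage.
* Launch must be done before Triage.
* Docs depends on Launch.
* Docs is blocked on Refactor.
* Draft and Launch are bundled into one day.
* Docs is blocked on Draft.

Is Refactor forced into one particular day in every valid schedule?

Refactor can be day 3 (e.g. Docs in day 4, Refactor in day 3, Triage in day 2, Launch in day 1, Draft in day 1) or day 4 (e.g. Triage -> day 2; Docs -> day 5; Draft -> day 1; Refactor -> day 4; Launch -> day 1).

No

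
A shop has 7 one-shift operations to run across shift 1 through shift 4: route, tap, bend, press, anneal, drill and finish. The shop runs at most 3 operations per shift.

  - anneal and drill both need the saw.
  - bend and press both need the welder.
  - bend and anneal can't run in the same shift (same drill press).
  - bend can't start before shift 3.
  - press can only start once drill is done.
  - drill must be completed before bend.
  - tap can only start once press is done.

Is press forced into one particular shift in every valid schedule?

No

press can be shift 2 (e.g. press=shift 2; bend=shift 3; tap=shift 3; anneal=shift 2; drill=shift 1; finish=shift 1; route=shift 1) or shift 3 (e.g. route=shift 1; press=shift 3; tap=shift 4; bend=shift 4; anneal=shift 2; drill=shift 1; finish=shift 1).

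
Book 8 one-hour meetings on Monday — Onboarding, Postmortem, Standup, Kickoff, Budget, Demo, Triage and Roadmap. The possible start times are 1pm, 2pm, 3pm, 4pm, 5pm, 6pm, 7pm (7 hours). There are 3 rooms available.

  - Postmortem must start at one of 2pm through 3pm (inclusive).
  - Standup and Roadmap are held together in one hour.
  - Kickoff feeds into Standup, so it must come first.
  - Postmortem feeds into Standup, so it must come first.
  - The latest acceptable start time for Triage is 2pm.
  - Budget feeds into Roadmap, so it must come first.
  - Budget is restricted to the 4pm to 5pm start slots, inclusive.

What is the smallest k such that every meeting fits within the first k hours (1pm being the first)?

The precedence chain requires at least 2 distinct hours.
With at most 3 per hour and 8 meetings, at least 3 hours are needed.
Propagating the time windows through the other constraints, Standup can't land before 5pm — that is hour 5 counting from 1pm — so the schedule must run through at least 5 hours.
5 works (last occupied hour: 5pm): for example Postmortem -> 2pm; Triage -> 1pm; Standup -> 5pm; Demo -> 2pm; Roadmap -> 5pm; Onboarding -> 1pm; Kickoff -> 1pm; Budget -> 4pm.

5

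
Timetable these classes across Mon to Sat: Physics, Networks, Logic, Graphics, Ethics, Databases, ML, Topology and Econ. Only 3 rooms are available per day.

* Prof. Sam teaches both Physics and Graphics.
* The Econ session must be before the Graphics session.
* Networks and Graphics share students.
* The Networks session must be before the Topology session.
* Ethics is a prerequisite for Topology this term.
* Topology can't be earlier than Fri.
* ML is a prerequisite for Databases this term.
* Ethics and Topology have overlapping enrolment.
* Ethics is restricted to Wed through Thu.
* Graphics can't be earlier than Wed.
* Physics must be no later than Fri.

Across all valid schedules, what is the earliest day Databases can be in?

Tue

Precedence pushes Databases to at least Tue.
Databases at Tue is achievable: Econ=Tue, Ethics=Wed, Logic=Tue, Networks=Mon, Databases=Tue, ML=Mon, Physics=Mon, Graphics=Wed, Topology=Fri.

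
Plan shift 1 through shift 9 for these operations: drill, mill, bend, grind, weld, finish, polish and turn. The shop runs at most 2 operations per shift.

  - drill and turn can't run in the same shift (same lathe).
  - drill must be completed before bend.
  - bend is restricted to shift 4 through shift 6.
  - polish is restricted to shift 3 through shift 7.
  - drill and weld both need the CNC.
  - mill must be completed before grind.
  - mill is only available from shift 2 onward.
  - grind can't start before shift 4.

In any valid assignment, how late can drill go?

shift 5

Downstream work caps drill at shift 5.
drill at shift 5 is achievable: drill=shift 5, weld=shift 1, bend=shift 6, finish=shift 1, polish=shift 3, grind=shift 4, mill=shift 2, turn=shift 2.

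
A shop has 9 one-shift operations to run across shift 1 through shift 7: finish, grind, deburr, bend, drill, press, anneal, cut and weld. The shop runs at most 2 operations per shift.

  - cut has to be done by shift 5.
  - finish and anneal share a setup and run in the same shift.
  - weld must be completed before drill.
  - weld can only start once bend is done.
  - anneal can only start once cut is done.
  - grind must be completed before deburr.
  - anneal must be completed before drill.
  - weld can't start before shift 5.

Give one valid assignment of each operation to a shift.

grind -> shift 1, weld -> shift 5, deburr -> shift 3, drill -> shift 6, cut -> shift 1, press -> shift 4, finish -> shift 2, bend -> shift 3, anneal -> shift 2

Checking: grind(shift 1) before deburr(shift 3); weld(shift 5) before drill(shift 6); anneal(shift 2) before drill(shift 6); bend(shift 3) before weld(shift 5); cut(shift 1) before anneal(shift 2); finish = anneal = shift 2; weld=shift 5 in [shift 5,shift 7]; cut=shift 1 in [shift 1,shift 5]; max 2 per shift (cap 2).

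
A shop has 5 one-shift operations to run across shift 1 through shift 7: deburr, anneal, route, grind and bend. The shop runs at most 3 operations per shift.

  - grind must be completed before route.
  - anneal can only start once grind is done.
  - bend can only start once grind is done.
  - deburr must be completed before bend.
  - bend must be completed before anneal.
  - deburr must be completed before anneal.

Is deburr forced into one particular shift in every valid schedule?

No

deburr can be shift 1 (e.g. route=shift 2, deburr=shift 1, bend=shift 2, grind=shift 1, anneal=shift 3) or shift 2 (e.g. anneal -> shift 4, deburr -> shift 2, route -> shift 2, bend -> shift 3, grind -> shift 1).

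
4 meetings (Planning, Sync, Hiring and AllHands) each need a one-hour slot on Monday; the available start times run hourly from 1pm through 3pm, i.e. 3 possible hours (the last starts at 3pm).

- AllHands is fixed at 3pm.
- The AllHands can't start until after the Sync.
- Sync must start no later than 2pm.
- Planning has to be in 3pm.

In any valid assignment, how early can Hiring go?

Hiring at 1pm is achievable: AllHands in 3pm, Hiring in 1pm, Planning in 3pm, Sync in 1pm.

1pm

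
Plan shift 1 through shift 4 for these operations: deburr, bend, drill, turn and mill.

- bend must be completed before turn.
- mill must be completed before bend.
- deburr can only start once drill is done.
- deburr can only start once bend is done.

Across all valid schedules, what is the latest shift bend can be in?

shift 3

Precedence pushes bend to at least shift 2; downstream work caps bend at shift 3.
bend at shift 3 is achievable: bend -> shift 3; drill -> shift 1; turn -> shift 4; deburr -> shift 4; mill -> shift 1.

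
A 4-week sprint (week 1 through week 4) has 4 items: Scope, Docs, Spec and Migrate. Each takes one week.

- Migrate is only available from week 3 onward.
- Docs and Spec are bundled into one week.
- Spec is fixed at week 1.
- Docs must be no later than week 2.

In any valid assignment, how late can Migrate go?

Migrate is available from week 3.
Migrate at week 4 is achievable: Spec in week 1, Migrate in week 4, Docs in week 1, Scope in week 1.

week 4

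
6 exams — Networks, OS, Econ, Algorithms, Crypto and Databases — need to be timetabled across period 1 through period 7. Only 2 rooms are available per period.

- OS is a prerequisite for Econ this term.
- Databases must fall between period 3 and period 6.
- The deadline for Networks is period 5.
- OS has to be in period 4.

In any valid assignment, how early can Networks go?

Networks's own window allows nothing later than period 5.
Networks at period 1 is achievable: Algorithms -> period 1, Crypto -> period 2, Econ -> period 5, Databases -> period 3, Networks -> period 1, OS -> period 4.

period 1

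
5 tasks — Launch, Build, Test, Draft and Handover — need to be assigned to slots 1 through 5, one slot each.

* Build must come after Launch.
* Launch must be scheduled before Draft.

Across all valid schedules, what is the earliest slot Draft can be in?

Precedence pushes Draft to at least 2.
Draft at 2 is achievable: Handover in 1; Build in 2; Launch in 1; Draft in 2; Test in 1.

2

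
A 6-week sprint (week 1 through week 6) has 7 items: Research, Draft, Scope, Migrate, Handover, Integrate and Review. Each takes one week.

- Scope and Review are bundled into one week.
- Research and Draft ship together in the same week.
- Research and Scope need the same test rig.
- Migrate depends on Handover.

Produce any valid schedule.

Research in week 1; Scope in week 2; Review in week 2; Handover in week 1; Draft in week 1; Migrate in week 2; Integrate in week 1

Checking: Handover(week 1) before Migrate(week 2); Research(week 1) != Scope(week 2); Research = Draft = week 1; Scope = Review = week 2.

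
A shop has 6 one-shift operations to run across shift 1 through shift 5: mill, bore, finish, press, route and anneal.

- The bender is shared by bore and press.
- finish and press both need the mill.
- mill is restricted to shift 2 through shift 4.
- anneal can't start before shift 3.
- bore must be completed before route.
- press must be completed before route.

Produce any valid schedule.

press=shift 2, mill=shift 2, anneal=shift 3, finish=shift 1, bore=shift 1, route=shift 3

Checking: press(shift 2) before route(shift 3); bore(shift 1) before route(shift 3); bore(shift 1) != press(shift 2); finish(shift 1) != press(shift 2); anneal=shift 3 in [shift 3,shift 5]; mill=shift 2 in [shift 2,shift 4].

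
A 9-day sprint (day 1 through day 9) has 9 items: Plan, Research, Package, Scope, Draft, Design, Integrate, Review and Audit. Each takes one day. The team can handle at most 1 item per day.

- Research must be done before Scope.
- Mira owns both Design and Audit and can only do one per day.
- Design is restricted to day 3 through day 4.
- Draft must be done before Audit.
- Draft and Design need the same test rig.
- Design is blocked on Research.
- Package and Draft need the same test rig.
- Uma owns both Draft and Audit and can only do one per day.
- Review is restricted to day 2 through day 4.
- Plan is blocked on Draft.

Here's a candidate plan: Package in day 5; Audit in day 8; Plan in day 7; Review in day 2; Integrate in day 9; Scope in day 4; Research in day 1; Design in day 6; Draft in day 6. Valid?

Invalid. Draft and Design need the same test rig.

Review is restricted to day 2 through day 4 — holds.
Uma owns both Draft and Audit and can only do one per day — holds.
Research must be done before Scope — holds.
Mira owns both Design and Audit and can only do one per day — holds.
Package and Draft need the same test rig — holds.
The team can handle at most 1 item per day — violated.
Design is restricted to day 3 through day 4 — violated.
Draft must be done before Audit — holds.
Plan is blocked on Draft — holds.
Draft and Design need the same test rig — violated.
Design is blocked on Research — holds.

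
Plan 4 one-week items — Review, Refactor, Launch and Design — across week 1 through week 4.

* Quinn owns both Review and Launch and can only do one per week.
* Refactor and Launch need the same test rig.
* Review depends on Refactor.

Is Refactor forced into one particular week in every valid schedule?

No

Refactor can be week 1 (e.g. Design -> week 1; Review -> week 2; Launch -> week 3; Refactor -> week 1) or week 2 (e.g. Launch -> week 1; Design -> week 1; Review -> week 3; Refactor -> week 2).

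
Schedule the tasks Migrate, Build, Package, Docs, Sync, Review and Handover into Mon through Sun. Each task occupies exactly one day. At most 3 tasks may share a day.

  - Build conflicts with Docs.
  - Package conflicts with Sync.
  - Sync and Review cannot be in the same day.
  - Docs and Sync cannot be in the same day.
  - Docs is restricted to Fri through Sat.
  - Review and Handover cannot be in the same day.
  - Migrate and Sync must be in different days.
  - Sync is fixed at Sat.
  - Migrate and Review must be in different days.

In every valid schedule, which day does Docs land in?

Fri

Docs's window is Fri–Sat.
Sync is fixed at Sat, and Docs can't share a day with Sync.
So Docs must be Fri.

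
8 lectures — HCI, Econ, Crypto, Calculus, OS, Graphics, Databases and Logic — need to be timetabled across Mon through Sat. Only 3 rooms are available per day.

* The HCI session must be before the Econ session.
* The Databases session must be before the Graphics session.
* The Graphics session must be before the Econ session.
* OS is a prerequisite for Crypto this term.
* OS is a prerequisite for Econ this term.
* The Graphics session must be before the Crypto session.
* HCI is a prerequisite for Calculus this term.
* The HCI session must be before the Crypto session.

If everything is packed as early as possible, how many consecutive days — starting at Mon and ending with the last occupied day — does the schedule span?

The precedence chain requires at least 3 distinct days.
With at most 3 per day and 8 lectures, at least 3 days are needed.
3 works (last occupied day: Wed): for example Databases -> Mon; Graphics -> Tue; Econ -> Wed; Calculus -> Tue; HCI -> Mon; Crypto -> Wed; Logic -> Tue; OS -> Mon.

3 days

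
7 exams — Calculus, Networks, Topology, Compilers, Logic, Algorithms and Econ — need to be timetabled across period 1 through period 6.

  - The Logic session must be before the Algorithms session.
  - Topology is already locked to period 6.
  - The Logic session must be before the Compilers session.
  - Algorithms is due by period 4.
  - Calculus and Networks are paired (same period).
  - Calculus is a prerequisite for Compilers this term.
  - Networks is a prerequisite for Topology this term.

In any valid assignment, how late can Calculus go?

period 5

Downstream work caps Calculus at period 5.
Calculus at period 5 is achievable: Topology in period 6, Calculus in period 5, Logic in period 1, Compilers in period 6, Networks in period 5, Econ in period 1, Algorithms in period 2.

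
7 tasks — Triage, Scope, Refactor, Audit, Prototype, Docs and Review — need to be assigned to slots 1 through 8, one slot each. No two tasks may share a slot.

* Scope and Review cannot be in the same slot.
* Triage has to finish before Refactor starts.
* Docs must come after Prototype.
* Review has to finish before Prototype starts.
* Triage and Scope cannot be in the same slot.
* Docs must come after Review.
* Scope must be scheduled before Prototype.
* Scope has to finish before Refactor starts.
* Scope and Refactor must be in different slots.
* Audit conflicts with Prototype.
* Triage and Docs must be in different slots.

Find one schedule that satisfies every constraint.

Prototype=3; Refactor=5; Review=2; Docs=6; Triage=4; Scope=1; Audit=7

Checking: Triage(4) before Refactor(5); Review(2) before Prototype(3); Scope(1) before Prototype(3); Scope(1) before Refactor(5); Prototype(3) before Docs(6); Review(2) before Docs(6); Scope(1) != Refactor(5); Audit(7) != Prototype(3); Triage(4) != Scope(1); Scope(1) != Review(2); Triage(4) != Docs(6); max 1 per slot (cap 1).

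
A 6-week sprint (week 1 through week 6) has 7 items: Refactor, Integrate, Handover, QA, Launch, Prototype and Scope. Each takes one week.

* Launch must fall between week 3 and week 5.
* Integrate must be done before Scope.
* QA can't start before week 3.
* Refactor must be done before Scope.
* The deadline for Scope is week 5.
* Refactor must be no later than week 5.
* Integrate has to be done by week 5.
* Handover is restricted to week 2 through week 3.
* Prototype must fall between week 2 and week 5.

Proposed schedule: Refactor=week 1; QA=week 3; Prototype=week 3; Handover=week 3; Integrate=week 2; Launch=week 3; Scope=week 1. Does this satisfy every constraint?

The deadline for Scope is week 5 — holds.
Launch must fall between week 3 and week 5 — holds.
Integrate has to be done by week 5 — holds.
QA can't start before week 3 — holds.
Handover is restricted to week 2 through week 3 — holds.
Prototype must fall between week 2 and week 5 — holds.
Refactor must be no later than week 5 — holds.
Refactor must be done before Scope — violated.
Integrate must be done before Scope — violated.

No. Integrate must be done before Scope is not satisfied.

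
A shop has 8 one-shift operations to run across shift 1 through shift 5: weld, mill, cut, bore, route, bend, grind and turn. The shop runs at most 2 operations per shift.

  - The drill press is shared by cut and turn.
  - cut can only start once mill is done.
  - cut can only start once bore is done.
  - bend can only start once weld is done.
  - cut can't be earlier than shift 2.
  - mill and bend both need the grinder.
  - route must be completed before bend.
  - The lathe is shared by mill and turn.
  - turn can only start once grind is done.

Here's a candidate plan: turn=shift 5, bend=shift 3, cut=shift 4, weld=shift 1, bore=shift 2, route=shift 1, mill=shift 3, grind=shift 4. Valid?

cut can only start once bore is done — holds.
bend can only start once weld is done — holds.
cut can only start once mill is done — holds.
The drill press is shared by cut and turn — holds.
cut can't be earlier than shift 2 — holds.
route must be completed before bend — holds.
turn can only start once grind is done — holds.
The lathe is shared by mill and turn — holds.
mill and bend both need the grinder — violated.
The shop runs at most 2 operations per shift — holds.

No. mill and bend both need the grinder is not satisfied.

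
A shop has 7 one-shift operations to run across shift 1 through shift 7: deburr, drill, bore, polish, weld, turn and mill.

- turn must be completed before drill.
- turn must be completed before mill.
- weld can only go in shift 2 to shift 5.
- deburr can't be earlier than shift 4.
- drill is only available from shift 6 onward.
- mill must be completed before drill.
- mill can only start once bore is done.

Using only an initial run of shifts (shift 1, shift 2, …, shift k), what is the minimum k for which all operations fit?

The precedence chain requires at least 3 distinct shifts.
drill can't be placed before shift 6, so the schedule must run through at least shift 6.
6 works (last occupied shift: shift 6): for example polish in shift 1, deburr in shift 4, weld in shift 2, bore in shift 1, mill in shift 2, turn in shift 1, drill in shift 6.

6 shifts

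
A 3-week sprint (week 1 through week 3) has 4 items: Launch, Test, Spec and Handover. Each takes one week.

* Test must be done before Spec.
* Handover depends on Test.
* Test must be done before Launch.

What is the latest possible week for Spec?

Precedence pushes Spec to at least week 2.
Spec at week 3 is achievable: Handover in week 2, Test in week 1, Spec in week 3, Launch in week 2.

week 3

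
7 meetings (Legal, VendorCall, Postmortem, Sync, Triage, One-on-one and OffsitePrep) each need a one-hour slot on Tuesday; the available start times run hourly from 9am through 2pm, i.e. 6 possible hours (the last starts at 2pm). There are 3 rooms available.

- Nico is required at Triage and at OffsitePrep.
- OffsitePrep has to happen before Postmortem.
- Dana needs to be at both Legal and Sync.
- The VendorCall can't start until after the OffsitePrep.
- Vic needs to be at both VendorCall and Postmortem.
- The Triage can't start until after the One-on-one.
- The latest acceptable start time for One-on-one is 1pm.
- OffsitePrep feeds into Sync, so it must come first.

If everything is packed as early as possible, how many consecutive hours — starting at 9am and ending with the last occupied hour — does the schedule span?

3 hours

The precedence chain requires at least 2 distinct hours.
With at most 3 per hour and 7 meetings, at least 3 hours are needed.
3 works (last occupied hour: 11am): for example VendorCall in 10am, One-on-one in 9am, Legal in 9am, Postmortem in 11am, Sync in 10am, OffsitePrep in 9am, Triage in 10am.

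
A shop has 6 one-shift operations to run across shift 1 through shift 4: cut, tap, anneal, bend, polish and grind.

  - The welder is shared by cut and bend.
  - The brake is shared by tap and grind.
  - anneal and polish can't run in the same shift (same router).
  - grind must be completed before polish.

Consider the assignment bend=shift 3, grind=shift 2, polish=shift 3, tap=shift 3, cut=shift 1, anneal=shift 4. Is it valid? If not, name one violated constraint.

Yes, all constraints hold

grind must be completed before polish — holds.
The brake is shared by tap and grind — holds.
anneal and polish can't run in the same shift (same router) — holds.
The welder is shared by cut and bend — holds.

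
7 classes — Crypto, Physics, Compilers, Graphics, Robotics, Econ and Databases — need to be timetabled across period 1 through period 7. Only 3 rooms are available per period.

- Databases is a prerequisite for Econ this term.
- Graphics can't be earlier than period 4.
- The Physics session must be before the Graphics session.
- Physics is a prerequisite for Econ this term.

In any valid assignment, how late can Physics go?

period 6

Downstream work caps Physics at period 6.
Physics at period 6 is achievable: Robotics=period 2, Physics=period 6, Databases=period 1, Graphics=period 7, Compilers=period 1, Crypto=period 1, Econ=period 7.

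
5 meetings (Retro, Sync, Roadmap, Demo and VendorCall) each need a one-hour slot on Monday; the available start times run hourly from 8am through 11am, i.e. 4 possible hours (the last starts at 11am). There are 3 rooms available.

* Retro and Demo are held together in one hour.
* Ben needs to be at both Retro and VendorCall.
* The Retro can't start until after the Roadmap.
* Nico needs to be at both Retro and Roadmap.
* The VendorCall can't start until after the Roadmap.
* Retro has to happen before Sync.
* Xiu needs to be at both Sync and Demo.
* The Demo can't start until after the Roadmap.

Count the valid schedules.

7

Splitting on Retro: it can be 9am (4), 10am (3). Listing each branch's schedules as (Sync, Roadmap, Demo, VendorCall):
Retro=9am: (10am,8am,9am,10am) (10am,8am,9am,11am) (11am,8am,9am,10am) (11am,8am,9am,11am) — 4.
Retro=10am: (11am,8am,10am,9am) (11am,8am,10am,11am) (11am,9am,10am,11am) — 3.
Summing: 4 + 3 = 7.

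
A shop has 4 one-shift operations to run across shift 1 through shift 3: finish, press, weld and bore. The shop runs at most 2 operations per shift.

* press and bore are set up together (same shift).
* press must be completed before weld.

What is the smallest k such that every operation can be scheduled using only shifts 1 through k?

2 shifts

The precedence chain requires at least 2 distinct shifts.
With at most 2 per shift and 4 operations, at least 2 shifts are needed.
2 works (last occupied shift: shift 2): for example press -> shift 1, weld -> shift 2, bore -> shift 1, finish -> shift 2.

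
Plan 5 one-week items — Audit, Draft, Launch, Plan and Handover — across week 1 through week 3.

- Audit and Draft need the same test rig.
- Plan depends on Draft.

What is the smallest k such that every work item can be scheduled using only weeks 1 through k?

The precedence chain requires at least 2 distinct weeks.
2 works (last occupied week: week 2): for example Plan -> week 2, Handover -> week 1, Draft -> week 1, Audit -> week 2, Launch -> week 1.

2 weeks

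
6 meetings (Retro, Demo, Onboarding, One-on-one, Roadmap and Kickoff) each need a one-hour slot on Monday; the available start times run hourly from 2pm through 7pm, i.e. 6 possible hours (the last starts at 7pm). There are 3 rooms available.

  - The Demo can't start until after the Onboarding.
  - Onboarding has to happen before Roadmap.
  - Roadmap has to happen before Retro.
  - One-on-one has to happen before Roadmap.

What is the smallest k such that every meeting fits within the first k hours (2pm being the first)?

3

The precedence chain requires at least 3 distinct hours.
With at most 3 per hour and 6 meetings, at least 2 hours are needed.
3 works (last occupied hour: 4pm): for example Retro -> 4pm; Roadmap -> 3pm; Demo -> 3pm; Onboarding -> 2pm; One-on-one -> 2pm; Kickoff -> 2pm.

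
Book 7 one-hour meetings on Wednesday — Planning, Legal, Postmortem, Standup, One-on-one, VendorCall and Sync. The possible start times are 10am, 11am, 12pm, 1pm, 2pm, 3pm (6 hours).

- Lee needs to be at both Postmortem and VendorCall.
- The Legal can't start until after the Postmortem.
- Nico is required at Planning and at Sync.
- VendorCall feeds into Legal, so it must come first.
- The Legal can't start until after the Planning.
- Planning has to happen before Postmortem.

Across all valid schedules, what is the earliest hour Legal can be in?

12pm

Precedence pushes Legal to at least 12pm.
Legal at 12pm is achievable: Planning in 10am, Sync in 11am, VendorCall in 10am, One-on-one in 10am, Legal in 12pm, Standup in 10am, Postmortem in 11am.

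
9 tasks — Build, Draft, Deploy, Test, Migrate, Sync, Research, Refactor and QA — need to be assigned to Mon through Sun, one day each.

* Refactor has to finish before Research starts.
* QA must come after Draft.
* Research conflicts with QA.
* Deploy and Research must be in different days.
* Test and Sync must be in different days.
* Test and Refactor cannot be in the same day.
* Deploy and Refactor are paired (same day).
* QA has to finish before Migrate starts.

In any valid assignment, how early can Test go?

Mon

Test at Mon is achievable: Draft -> Mon; Refactor -> Tue; Migrate -> Wed; Deploy -> Tue; Research -> Wed; Test -> Mon; Sync -> Tue; QA -> Tue; Build -> Mon.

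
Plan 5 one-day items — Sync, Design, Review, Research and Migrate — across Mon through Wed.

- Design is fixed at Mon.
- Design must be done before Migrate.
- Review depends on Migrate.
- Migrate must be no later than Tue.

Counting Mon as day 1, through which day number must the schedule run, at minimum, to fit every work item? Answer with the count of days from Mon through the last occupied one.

3

The precedence chain requires at least 3 distinct days.
3 works (last occupied day: Wed): for example Migrate in Tue, Research in Mon, Design in Mon, Review in Wed, Sync in Mon.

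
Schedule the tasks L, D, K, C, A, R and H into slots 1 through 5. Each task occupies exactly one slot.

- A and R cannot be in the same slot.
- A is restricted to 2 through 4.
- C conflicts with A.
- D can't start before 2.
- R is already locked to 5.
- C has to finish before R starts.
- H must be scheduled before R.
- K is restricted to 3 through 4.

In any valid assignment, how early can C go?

Downstream work caps C at 4.
C at 1 is achievable: L -> 1; A -> 2; H -> 1; K -> 3; R -> 5; D -> 2; C -> 1.

1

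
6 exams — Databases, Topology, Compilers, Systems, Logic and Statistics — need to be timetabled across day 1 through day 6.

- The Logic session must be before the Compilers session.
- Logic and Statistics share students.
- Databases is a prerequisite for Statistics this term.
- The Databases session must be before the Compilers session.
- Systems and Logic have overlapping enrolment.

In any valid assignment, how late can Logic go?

day 5

Downstream work caps Logic at day 5.
Logic at day 5 is achievable: Compilers in day 6; Topology in day 1; Statistics in day 2; Databases in day 1; Systems in day 1; Logic in day 5.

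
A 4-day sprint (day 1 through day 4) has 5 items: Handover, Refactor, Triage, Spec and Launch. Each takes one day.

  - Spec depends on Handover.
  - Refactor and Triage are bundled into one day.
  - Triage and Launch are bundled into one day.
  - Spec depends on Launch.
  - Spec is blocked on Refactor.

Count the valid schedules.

14

Splitting on Handover: it can be day 1 (6), day 2 (5), day 3 (3). Listing each branch's schedules as (Refactor, Triage, Spec, Launch) by day number:
Handover=day 1: (1,1,2,1) (1,1,3,1) (1,1,4,1) (2,2,3,2) (2,2,4,2) (3,3,4,3) — 6.
Handover=day 2: (1,1,3,1) (1,1,4,1) (2,2,3,2) (2,2,4,2) (3,3,4,3) — 5.
Handover=day 3: (1,1,4,1) (2,2,4,2) (3,3,4,3) — 3.
Summing: 6 + 5 + 3 = 14.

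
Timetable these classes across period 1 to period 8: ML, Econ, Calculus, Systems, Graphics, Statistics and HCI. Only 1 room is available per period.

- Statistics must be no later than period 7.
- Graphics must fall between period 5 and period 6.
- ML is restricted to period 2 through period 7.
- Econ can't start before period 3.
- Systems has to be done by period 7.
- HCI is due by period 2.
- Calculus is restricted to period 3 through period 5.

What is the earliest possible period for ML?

period 2

ML is available from period 2; ML's own window allows nothing later than period 7.
ML at period 2 is achievable: Systems in period 6; HCI in period 1; ML in period 2; Statistics in period 7; Econ in period 4; Graphics in period 5; Calculus in period 3.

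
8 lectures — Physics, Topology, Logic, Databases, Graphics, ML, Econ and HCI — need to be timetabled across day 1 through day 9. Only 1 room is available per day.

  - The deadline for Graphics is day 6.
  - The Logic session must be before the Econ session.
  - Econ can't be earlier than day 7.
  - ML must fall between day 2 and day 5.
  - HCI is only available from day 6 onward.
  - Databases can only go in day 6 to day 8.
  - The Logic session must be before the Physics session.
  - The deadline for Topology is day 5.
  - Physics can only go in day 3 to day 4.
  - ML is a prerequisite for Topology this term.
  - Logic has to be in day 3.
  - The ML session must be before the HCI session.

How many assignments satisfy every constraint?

18

Splitting on Databases: it can be day 6 (6), day 7 (6), day 8 (6). Listing each branch's schedules as (Physics, Topology, Logic, Graphics, ML, Econ, HCI) by day number:
Databases=day 6: (4,5,3,1,2,7,8) (4,5,3,1,2,7,9) (4,5,3,1,2,8,7) (4,5,3,1,2,8,9) (4,5,3,1,2,9,7) (4,5,3,1,2,9,8) — 6.
Databases=day 7: (4,5,3,1,2,8,6) (4,5,3,1,2,8,9) (4,5,3,1,2,9,6) (4,5,3,1,2,9,8) (4,5,3,6,2,8,9) (4,5,3,6,2,9,8) — 6.
Databases=day 8: (4,5,3,1,2,7,6) (4,5,3,1,2,7,9) (4,5,3,1,2,9,6) (4,5,3,1,2,9,7) (4,5,3,6,2,7,9) (4,5,3,6,2,9,7) — 6.
Summing: 6 + 6 + 6 = 18.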